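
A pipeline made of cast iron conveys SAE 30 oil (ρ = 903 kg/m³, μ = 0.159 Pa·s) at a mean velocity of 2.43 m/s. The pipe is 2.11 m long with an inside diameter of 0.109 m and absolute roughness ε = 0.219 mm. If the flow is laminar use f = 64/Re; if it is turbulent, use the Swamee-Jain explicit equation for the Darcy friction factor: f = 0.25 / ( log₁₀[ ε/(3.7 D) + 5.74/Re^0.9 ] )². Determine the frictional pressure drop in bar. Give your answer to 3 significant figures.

Reynolds number Re = ρVD/μ = 903 · 2.43 · 0.109 / 0.159 = 1504.
Re < 2300 → laminar flow, so f = 64/Re = 64/1504 = 0.04255 (the turbulent correlation is not needed).
Darcy-Weisbach: ΔP = f(L/D)(ρV²/2) = 0.04255·(2.11/0.109)·(903·2.43²/2) = 0.04255·19.36·2666 = 2196 Pa.
ΔP = 2196 Pa = 0.0220 bar.

ΔP ≈ 0.0220 bar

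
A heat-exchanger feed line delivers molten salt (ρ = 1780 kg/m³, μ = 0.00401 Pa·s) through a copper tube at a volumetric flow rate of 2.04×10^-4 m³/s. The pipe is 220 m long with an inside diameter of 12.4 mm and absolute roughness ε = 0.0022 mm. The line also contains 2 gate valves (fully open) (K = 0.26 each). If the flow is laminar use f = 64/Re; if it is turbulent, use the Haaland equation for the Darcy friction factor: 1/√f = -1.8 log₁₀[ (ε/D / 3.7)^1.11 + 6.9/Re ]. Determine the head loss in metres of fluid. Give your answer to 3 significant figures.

h_f ≈ 81.9 m

Cross-sectional area A = πD²/4 = π(0.0124)²/4 = 0.0001208 m²; mean velocity V = Q/A = 0.000204/0.0001208 = 1.689 m/s.
Reynolds number Re = ρVD/μ = 1780 · 1.689 · 0.0124 / 0.00401 = 9298.
Re > 4000 → turbulent. Relative roughness ε/D = 2.2e-06/0.0124 = 0.000177. Haaland: 1/√f = -1.8 log₁₀[(0.000177/3.7)^1.11 + 6.9/9298] = -1.8 log₁₀[1.61e-05 + 0.000742] = 5.616, so f = 0.0317.
Total minor-loss coefficient ΣK = 2·0.26 = 0.52.
ΔP = [f·L/D + ΣK]·(ρV²/2) = [0.0317·220/0.0124 + 0.52]·(1780·1.689²/2) = [562.4 + 0.52]·2540 = 1.43e+06 Pa.
Head loss h_f = ΔP/(ρg) = 1.43e+06/(1780·9.81) = 81.9 m.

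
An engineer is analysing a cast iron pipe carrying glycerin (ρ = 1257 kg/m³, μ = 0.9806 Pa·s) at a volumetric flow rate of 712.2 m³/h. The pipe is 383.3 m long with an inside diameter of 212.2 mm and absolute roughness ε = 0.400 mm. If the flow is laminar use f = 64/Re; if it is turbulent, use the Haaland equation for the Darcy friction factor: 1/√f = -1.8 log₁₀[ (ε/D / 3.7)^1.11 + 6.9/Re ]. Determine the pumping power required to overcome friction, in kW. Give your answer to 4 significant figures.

Q = 712.2 m³/h = 712.2/3600 = 0.1978 m³/s.
Cross-sectional area A = πD²/4 = π(0.2122)²/4 = 0.03537 m²; mean velocity V = Q/A = 0.1978/0.03537 = 5.594 m/s.
Reynolds number Re = ρVD/μ = 1257 · 5.594 · 0.2122 / 0.981 = 1522.
Re < 2300 → laminar flow, so f = 64/Re = 64/1522 = 0.04206 (the turbulent correlation is not needed).
Darcy-Weisbach: ΔP = f(L/D)(ρV²/2) = 0.04206·(383.3/0.2122)·(1257·5.594²/2) = 0.04206·1806·1.967e+04 = 1.494e+06 Pa.
Pumping power P = QΔP = 0.1978·1.494e+06 = 295600 W = 295.6 kW.

P ≈ 295.6 kW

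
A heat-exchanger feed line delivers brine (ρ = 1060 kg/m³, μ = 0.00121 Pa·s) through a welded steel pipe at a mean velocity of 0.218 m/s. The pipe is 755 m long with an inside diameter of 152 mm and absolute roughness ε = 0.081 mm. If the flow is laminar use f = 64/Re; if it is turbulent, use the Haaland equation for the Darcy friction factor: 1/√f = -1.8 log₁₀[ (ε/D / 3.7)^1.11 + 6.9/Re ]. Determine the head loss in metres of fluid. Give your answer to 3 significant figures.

Reynolds number Re = ρVD/μ = 1060 · 0.218 · 0.152 / 0.00121 = 2.903e+04.
Re > 4000 → turbulent. Relative roughness ε/D = 8.1e-05/0.152 = 0.000533. Haaland: 1/√f = -1.8 log₁₀[(0.000533/3.7)^1.11 + 6.9/2.903e+04] = -1.8 log₁₀[5.44e-05 + 0.000238] = 6.362, so f = 0.02471.
Darcy-Weisbach: ΔP = f(L/D)(ρV²/2) = 0.02471·(755/0.152)·(1060·0.218²/2) = 0.02471·4967·25.19 = 3091 Pa.
Head loss h_f = ΔP/(ρg) = 3091/(1060·9.81) = 0.297 m.

h_f ≈ 0.297 m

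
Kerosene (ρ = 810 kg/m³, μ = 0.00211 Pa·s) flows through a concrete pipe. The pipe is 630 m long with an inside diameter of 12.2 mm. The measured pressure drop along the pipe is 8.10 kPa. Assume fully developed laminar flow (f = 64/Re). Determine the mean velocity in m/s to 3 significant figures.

V ≈ 0.0283 m/s

For laminar flow, f = 64/Re with Re = ρVD/μ, so Darcy-Weisbach reduces to ΔP = 32μLV/D². Solving for V: V = ΔP·D²/(32μL) = 8100·(0.0122)²/(32·0.00211·630) = 0.02834 m/s.
Check: Re = ρVD/μ = 810·0.02834·0.0122/0.00211 = 132.7 < 2300, so the laminar assumption holds.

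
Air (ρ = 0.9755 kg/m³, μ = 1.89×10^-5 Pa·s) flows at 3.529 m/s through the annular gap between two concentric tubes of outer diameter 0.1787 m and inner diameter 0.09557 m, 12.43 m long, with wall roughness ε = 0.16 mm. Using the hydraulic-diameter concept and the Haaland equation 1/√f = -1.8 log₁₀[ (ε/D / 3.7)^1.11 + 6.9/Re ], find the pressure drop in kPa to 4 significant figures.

ΔP ≈ 0.02796 kPa

Hydraulic diameter D_h = 4A/P = D_o - D_i = 0.1787 - 0.09557 = 0.08313 m.
Re = ρVD_h/μ = 0.9755·3.529·0.08313/1.89e-05 = 1.514e+04.
ε/D_h = 0.00016/0.08313 = 0.00192; Haaland gives 1/√f = -1.8 log₁₀[0.000226+0.000456] = 5.699, so f = 0.03079.
ΔP = f(L/D_h)(ρV²/2) = 0.03079·12.43/0.08313·6.074 = 27.96 Pa.
ΔP = 0.02796 kPa.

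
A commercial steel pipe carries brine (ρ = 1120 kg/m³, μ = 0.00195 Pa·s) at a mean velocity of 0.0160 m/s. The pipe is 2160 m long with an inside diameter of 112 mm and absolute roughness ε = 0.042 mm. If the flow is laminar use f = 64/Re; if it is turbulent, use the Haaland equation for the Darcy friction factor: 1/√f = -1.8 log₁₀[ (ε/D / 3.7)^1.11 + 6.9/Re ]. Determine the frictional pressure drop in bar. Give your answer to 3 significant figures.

Reynolds number Re = ρVD/μ = 1120 · 0.016 · 0.112 / 0.00195 = 1029.
Re < 2300 → laminar flow, so f = 64/Re = 64/1029 = 0.06218 (the turbulent correlation is not needed).
Darcy-Weisbach: ΔP = f(L/D)(ρV²/2) = 0.06218·(2160/0.112)·(1120·0.016²/2) = 0.06218·1.929e+04·0.1434 = 171.9 Pa.
ΔP = 171.9 Pa = 0.00172 bar.

ΔP ≈ 0.00172 bar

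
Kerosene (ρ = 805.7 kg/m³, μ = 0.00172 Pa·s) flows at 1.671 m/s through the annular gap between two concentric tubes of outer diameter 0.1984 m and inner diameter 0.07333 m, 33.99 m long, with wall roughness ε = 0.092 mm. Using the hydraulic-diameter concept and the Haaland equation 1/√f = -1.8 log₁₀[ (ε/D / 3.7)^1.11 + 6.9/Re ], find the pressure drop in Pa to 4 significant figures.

ΔP ≈ 6436 Pa

Hydraulic diameter D_h = 4A/P = D_o - D_i = 0.1984 - 0.07333 = 0.1251 m.
Re = ρVD_h/μ = 805.7·1.671·0.1251/0.00172 = 9.79e+04.
ε/D_h = 9.2e-05/0.1251 = 0.000736; Haaland gives 1/√f = -1.8 log₁₀[7.79e-05+7.05e-05] = 6.892, so f = 0.02105.
ΔP = f(L/D_h)(ρV²/2) = 0.02105·33.99/0.1251·1125 = 6436 Pa.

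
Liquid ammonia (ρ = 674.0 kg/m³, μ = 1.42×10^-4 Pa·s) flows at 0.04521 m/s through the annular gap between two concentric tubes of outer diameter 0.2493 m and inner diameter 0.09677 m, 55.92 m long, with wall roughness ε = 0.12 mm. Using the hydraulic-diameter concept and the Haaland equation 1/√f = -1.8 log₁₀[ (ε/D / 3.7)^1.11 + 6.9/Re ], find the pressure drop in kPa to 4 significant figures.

ΔP ≈ 0.006253 kPa

Hydraulic diameter D_h = 4A/P = D_o - D_i = 0.2493 - 0.09677 = 0.1525 m.
Re = ρVD_h/μ = 674·0.04521·0.1525/0.000142 = 3.273e+04.
ε/D_h = 0.00012/0.1525 = 0.000787; Haaland gives 1/√f = -1.8 log₁₀[8.39e-05+0.000211] = 6.355, so f = 0.02476.
ΔP = f(L/D_h)(ρV²/2) = 0.02476·55.92/0.1525·0.6888 = 6.253 Pa.
ΔP = 0.006253 kPa.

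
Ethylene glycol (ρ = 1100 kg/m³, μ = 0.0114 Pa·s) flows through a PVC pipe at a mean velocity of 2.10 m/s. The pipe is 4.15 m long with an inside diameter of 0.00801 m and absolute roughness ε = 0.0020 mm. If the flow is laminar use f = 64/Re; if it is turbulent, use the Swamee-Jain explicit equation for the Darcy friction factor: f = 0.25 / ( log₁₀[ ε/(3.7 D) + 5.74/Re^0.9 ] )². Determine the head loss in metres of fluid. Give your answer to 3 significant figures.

Reynolds number Re = ρVD/μ = 1100 · 2.1 · 0.00801 / 0.0114 = 1623.
Re < 2300 → laminar flow, so f = 64/Re = 64/1623 = 0.03943 (the turbulent correlation is not needed).
Darcy-Weisbach: ΔP = f(L/D)(ρV²/2) = 0.03943·(4.15/0.00801)·(1100·2.1²/2) = 0.03943·518.1·2426 = 4.955e+04 Pa.
Head loss h_f = ΔP/(ρg) = 4.955e+04/(1100·9.81) = 4.59 m.

h_f ≈ 4.59 m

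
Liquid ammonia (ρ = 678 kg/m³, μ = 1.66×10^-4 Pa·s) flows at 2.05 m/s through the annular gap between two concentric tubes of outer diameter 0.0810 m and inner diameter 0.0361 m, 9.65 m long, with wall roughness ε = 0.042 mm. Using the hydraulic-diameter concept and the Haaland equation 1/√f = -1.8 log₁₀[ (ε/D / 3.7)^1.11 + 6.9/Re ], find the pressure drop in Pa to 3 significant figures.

Hydraulic diameter D_h = 4A/P = D_o - D_i = 0.081 - 0.0361 = 0.0449 m.
Re = ρVD_h/μ = 678·2.05·0.0449/0.000166 = 3.759e+05.
ε/D_h = 4.2e-05/0.0449 = 0.000935; Haaland gives 1/√f = -1.8 log₁₀[0.000102+1.84e-05] = 7.057, so f = 0.02008.
ΔP = f(L/D_h)(ρV²/2) = 0.02008·9.65/0.0449·1425 = 6147 Pa.

ΔP ≈ 6150 Pa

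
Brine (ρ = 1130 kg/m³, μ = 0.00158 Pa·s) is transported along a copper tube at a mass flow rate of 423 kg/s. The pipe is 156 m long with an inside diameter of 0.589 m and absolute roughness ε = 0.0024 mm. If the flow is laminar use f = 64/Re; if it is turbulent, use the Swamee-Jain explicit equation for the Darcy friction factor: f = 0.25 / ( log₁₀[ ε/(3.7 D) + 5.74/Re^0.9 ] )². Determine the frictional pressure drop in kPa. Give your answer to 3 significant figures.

ΔP ≈ 3.62 kPa

A = πD²/4 = π(0.589)²/4 = 0.2725 m²; mean velocity V = ṁ/(ρA) = 423/(1130 · 0.2725) = 1.374 m/s.
Reynolds number Re = ρVD/μ = 1130 · 1.374 · 0.589 / 0.00158 = 5.787e+05.
Re > 4000 → turbulent. Relative roughness ε/D = 2.4e-06/0.589 = 4.07e-06. Swamee-Jain: f = 0.25/(log₁₀[4.07e-06/3.7 + 5.74/5.787e+05^0.9])² = 0.25/(log₁₀[1.1e-06 + 3.74e-05])² = 0.25/(-4.415)² = 0.01283.
Darcy-Weisbach: ΔP = f(L/D)(ρV²/2) = 0.01283·(156/0.589)·(1130·1.374²/2) = 0.01283·264.9·1066 = 3623 Pa.
ΔP = 3623 Pa = 3.62 kPa.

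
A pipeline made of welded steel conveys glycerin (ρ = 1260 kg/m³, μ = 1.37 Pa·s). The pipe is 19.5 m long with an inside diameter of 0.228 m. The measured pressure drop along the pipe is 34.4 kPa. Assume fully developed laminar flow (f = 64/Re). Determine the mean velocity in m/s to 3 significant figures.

For laminar flow, f = 64/Re with Re = ρVD/μ, so Darcy-Weisbach reduces to ΔP = 32μLV/D². Solving for V: V = ΔP·D²/(32μL) = 3.44e+04·(0.228)²/(32·1.37·19.5) = 2.092 m/s.
Check: Re = ρVD/μ = 1260·2.092·0.228/1.37 = 438.6 < 2300, so the laminar assumption holds.

V ≈ 2.09 m/s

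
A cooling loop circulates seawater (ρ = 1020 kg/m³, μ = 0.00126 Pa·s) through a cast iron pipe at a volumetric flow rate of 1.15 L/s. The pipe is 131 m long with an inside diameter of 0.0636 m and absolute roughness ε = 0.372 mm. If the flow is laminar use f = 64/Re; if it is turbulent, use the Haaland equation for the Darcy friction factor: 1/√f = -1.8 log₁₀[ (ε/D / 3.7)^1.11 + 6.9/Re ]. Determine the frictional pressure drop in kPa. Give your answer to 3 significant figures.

ΔP ≈ 4.91 kPa

Q = 1.15 L/s = 1.15/1000 = 0.00115 m³/s.
Cross-sectional area A = πD²/4 = π(0.0636)²/4 = 0.003177 m²; mean velocity V = Q/A = 0.00115/0.003177 = 0.362 m/s.
Reynolds number Re = ρVD/μ = 1020 · 0.362 · 0.0636 / 0.00126 = 1.864e+04.
Re > 4000 → turbulent. Relative roughness ε/D = 0.000372/0.0636 = 0.00585. Haaland: 1/√f = -1.8 log₁₀[(0.00585/3.7)^1.11 + 6.9/1.864e+04] = -1.8 log₁₀[0.000778 + 0.00037] = 5.292, so f = 0.0357.
Darcy-Weisbach: ΔP = f(L/D)(ρV²/2) = 0.0357·(131/0.0636)·(1020·0.362²/2) = 0.0357·2060·66.83 = 4915 Pa.
ΔP = 4915 Pa = 4.91 kPa.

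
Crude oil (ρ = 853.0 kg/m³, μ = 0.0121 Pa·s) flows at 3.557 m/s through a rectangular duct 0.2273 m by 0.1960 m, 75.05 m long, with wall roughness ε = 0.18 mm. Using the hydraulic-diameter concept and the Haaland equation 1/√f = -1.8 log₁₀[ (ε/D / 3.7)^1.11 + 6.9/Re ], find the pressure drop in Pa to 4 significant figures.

ΔP ≈ 44520 Pa

Hydraulic diameter D_h = 4A/P = 4·(0.2273·0.196)/(2·(0.2273+0.196)) = 0.1782/0.8466 = 0.2105 m.
Re = ρVD_h/μ = 853·3.557·0.2105/0.0121 = 5.278e+04.
ε/D_h = 0.00018/0.2105 = 0.000855; Haaland gives 1/√f = -1.8 log₁₀[9.2e-05+0.000131] = 6.574, so f = 0.02314.
ΔP = f(L/D_h)(ρV²/2) = 0.02314·75.05/0.2105·5396 = 4.452e+04 Pa.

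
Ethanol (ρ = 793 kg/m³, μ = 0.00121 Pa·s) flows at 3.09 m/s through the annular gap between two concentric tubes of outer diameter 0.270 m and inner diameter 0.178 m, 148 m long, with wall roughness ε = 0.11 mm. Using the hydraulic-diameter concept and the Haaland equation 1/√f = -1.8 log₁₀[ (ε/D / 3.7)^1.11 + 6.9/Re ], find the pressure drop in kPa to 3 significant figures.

ΔP ≈ 132 kPa

Hydraulic diameter D_h = 4A/P = D_o - D_i = 0.27 - 0.178 = 0.092 m.
Re = ρVD_h/μ = 793·3.09·0.092/0.00121 = 1.863e+05.
ε/D_h = 0.00011/0.092 = 0.0012; Haaland gives 1/√f = -1.8 log₁₀[0.000133+3.7e-05] = 6.783, so f = 0.02174.
ΔP = f(L/D_h)(ρV²/2) = 0.02174·148/0.092·3786 = 1.324e+05 Pa.
ΔP = 132 kPa.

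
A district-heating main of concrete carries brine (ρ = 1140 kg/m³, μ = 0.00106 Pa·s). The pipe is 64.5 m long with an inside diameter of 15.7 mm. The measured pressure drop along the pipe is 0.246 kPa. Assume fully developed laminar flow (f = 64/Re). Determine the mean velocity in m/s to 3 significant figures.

V ≈ 0.0277 m/s

For laminar flow, f = 64/Re with Re = ρVD/μ, so Darcy-Weisbach reduces to ΔP = 32μLV/D². Solving for V: V = ΔP·D²/(32μL) = 246·(0.0157)²/(32·0.00106·64.5) = 0.02772 m/s.
Check: Re = ρVD/μ = 1140·0.02772·0.0157/0.00106 = 468 < 2300, so the laminar assumption holds.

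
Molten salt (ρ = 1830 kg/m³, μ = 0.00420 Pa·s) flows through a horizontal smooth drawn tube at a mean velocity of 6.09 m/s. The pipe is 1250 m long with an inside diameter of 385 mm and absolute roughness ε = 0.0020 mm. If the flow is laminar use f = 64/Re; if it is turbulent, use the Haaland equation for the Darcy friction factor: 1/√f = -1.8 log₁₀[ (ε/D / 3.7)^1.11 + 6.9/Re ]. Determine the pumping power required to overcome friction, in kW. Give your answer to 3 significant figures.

P ≈ 909 kW

Reynolds number Re = ρVD/μ = 1830 · 6.09 · 0.385 / 0.0042 = 1.022e+06.
Re > 4000 → turbulent. Relative roughness ε/D = 2e-06/0.385 = 5.19e-06. Haaland: 1/√f = -1.8 log₁₀[(5.19e-06/3.7)^1.11 + 6.9/1.022e+06] = -1.8 log₁₀[3.19e-07 + 6.75e-06] = 9.271, so f = 0.01164.
Darcy-Weisbach: ΔP = f(L/D)(ρV²/2) = 0.01164·(1250/0.385)·(1830·6.09²/2) = 0.01164·3247·3.394e+04 = 1.282e+06 Pa.
Q = V·A = 6.09·0.1164 = 0.709 m³/s.
Pumping power P = QΔP = 0.709·1.282e+06 = 908900 W = 909 kW.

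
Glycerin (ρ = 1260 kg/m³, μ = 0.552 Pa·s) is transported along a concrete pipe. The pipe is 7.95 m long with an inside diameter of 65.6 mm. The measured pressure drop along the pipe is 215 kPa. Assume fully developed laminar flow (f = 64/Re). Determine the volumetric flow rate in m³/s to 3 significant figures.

For laminar flow, f = 64/Re with Re = ρVD/μ, so Darcy-Weisbach reduces to ΔP = 32μLV/D². Solving for V: V = ΔP·D²/(32μL) = 2.15e+05·(0.0656)²/(32·0.552·7.95) = 6.589 m/s.
Check: Re = ρVD/μ = 1260·6.589·0.0656/0.552 = 986.6 < 2300, so the laminar assumption holds.
Q = V·A = 6.589·(π/4·0.0656²) = 0.02227 m³/s = 0.0223 m³/s.

Q ≈ 0.0223 m³/s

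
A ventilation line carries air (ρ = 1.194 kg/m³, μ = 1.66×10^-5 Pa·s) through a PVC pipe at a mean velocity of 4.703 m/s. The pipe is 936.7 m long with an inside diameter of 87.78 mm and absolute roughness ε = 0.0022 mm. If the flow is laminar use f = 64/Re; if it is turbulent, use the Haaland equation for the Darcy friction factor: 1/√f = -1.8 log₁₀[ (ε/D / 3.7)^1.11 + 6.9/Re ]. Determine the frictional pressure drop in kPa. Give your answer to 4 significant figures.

Reynolds number Re = ρVD/μ = 1.194 · 4.703 · 0.08778 / 1.66e-05 = 2.969e+04.
Re > 4000 → turbulent. Relative roughness ε/D = 2.2e-06/0.08778 = 2.51e-05. Haaland: 1/√f = -1.8 log₁₀[(2.51e-05/3.7)^1.11 + 6.9/2.969e+04] = -1.8 log₁₀[1.83e-06 + 0.000232] = 6.535, so f = 0.02342.
Darcy-Weisbach: ΔP = f(L/D)(ρV²/2) = 0.02342·(936.7/0.08778)·(1.194·4.703²/2) = 0.02342·1.067e+04·13.2 = 3300 Pa.
ΔP = 3300 Pa = 3.300 kPa.

ΔP ≈ 3.300 kPa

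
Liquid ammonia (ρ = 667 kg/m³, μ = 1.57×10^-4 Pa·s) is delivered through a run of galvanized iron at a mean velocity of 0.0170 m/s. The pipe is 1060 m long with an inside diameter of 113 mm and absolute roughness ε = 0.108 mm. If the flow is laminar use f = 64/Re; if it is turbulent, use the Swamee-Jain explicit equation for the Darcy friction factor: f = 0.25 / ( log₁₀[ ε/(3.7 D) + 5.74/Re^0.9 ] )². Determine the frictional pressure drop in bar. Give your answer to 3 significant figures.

ΔP ≈ 3.10×10^-4 bar

Reynolds number Re = ρVD/μ = 667 · 0.017 · 0.113 / 0.000157 = 8161.
Re > 4000 → turbulent. Relative roughness ε/D = 0.000108/0.113 = 0.000956. Swamee-Jain: f = 0.25/(log₁₀[0.000956/3.7 + 5.74/8161^0.9])² = 0.25/(log₁₀[0.000258 + 0.00173])² = 0.25/(-2.701)² = 0.03426.
Darcy-Weisbach: ΔP = f(L/D)(ρV²/2) = 0.03426·(1060/0.113)·(667·0.017²/2) = 0.03426·9381·0.09638 = 30.98 Pa.
ΔP = 30.98 Pa = 3.10×10^-4 bar.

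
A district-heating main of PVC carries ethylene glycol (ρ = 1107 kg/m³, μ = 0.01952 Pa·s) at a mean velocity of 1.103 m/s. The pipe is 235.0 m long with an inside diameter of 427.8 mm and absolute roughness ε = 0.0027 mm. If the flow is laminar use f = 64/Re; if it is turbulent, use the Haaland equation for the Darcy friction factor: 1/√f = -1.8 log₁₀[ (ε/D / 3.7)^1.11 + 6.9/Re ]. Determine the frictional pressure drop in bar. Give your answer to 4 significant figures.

Reynolds number Re = ρVD/μ = 1107 · 1.103 · 0.4278 / 0.0195 = 2.676e+04.
Re > 4000 → turbulent. Relative roughness ε/D = 2.7e-06/0.4278 = 6.31e-06. Haaland: 1/√f = -1.8 log₁₀[(6.31e-06/3.7)^1.11 + 6.9/2.676e+04] = -1.8 log₁₀[3.96e-07 + 0.000258] = 6.458, so f = 0.02397.
Darcy-Weisbach: ΔP = f(L/D)(ρV²/2) = 0.02397·(235/0.4278)·(1107·1.103²/2) = 0.02397·549.3·673.4 = 8869 Pa.
ΔP = 8869 Pa = 0.08869 bar.

ΔP ≈ 0.08869 bar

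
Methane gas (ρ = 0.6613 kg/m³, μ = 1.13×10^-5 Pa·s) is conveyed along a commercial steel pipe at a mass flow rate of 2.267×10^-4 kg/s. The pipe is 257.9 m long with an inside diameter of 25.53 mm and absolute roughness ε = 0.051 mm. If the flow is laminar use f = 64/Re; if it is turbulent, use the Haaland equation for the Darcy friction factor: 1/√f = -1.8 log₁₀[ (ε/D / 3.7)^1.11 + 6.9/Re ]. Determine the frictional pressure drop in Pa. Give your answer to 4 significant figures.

A = πD²/4 = π(0.02553)²/4 = 0.0005119 m²; mean velocity V = ṁ/(ρA) = 0.0002267/(0.6613 · 0.0005119) = 0.6697 m/s.
Reynolds number Re = ρVD/μ = 0.6613 · 0.6697 · 0.02553 / 1.13e-05 = 1001.
Re < 2300 → laminar flow, so f = 64/Re = 64/1001 = 0.06397 (the turbulent correlation is not needed).
Darcy-Weisbach: ΔP = f(L/D)(ρV²/2) = 0.06397·(257.9/0.02553)·(0.6613·0.6697²/2) = 0.06397·1.01e+04·0.1483 = 95.82 Pa.

ΔP ≈ 95.82 Pa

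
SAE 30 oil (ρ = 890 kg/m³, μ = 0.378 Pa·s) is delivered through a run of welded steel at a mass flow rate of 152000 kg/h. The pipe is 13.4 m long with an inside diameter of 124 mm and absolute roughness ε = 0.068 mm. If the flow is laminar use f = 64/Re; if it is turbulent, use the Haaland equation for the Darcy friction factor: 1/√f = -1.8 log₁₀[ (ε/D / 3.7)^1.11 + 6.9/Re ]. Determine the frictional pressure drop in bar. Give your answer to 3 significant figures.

ṁ = 152000 kg/h = 152000/3600 = 42.22 kg/s.
A = πD²/4 = π(0.124)²/4 = 0.01208 m²; mean velocity V = ṁ/(ρA) = 42.22/(890 · 0.01208) = 3.928 m/s.
Reynolds number Re = ρVD/μ = 890 · 3.928 · 0.124 / 0.378 = 1147.
Re < 2300 → laminar flow, so f = 64/Re = 64/1147 = 0.0558 (the turbulent correlation is not needed).
Darcy-Weisbach: ΔP = f(L/D)(ρV²/2) = 0.0558·(13.4/0.124)·(890·3.928²/2) = 0.0558·108.1·6867 = 4.141e+04 Pa.
ΔP = 4.141e+04 Pa = 0.414 bar.

ΔP ≈ 0.414 bar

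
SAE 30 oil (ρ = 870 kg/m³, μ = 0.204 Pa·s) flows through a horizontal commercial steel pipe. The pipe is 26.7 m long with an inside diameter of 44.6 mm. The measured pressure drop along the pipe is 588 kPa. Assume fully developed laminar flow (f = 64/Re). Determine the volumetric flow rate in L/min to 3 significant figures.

For laminar flow, f = 64/Re with Re = ρVD/μ, so Darcy-Weisbach reduces to ΔP = 32μLV/D². Solving for V: V = ΔP·D²/(32μL) = 5.88e+05·(0.0446)²/(32·0.204·26.7) = 6.711 m/s.
Check: Re = ρVD/μ = 870·6.711·0.0446/0.204 = 1276 < 2300, so the laminar assumption holds.
Q = V·A = 6.711·(π/4·0.0446²) = 0.01048 m³/s = 629 L/min.

Q ≈ 629 L/min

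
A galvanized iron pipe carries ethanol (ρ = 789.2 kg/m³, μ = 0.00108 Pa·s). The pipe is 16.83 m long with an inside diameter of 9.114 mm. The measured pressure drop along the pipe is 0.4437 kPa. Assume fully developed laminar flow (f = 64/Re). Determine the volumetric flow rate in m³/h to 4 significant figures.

For laminar flow, f = 64/Re with Re = ρVD/μ, so Darcy-Weisbach reduces to ΔP = 32μLV/D². Solving for V: V = ΔP·D²/(32μL) = 443.7·(0.009114)²/(32·0.00108·16.83) = 0.06337 m/s.
Check: Re = ρVD/μ = 789.2·0.06337·0.009114/0.00108 = 422 < 2300, so the laminar assumption holds.
Q = V·A = 0.06337·(π/4·0.009114²) = 4.134e-06 m³/s = 0.01488 m³/h.

Q ≈ 0.01488 m³/h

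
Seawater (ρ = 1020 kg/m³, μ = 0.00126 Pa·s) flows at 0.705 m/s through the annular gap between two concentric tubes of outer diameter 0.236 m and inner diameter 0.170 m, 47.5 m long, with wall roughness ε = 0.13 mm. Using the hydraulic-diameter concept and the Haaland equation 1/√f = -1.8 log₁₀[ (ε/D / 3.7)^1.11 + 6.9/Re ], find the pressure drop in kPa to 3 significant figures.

Hydraulic diameter D_h = 4A/P = D_o - D_i = 0.236 - 0.17 = 0.066 m.
Re = ρVD_h/μ = 1020·0.705·0.066/0.00126 = 3.767e+04.
ε/D_h = 0.00013/0.066 = 0.00197; Haaland gives 1/√f = -1.8 log₁₀[0.000232+0.000183] = 6.087, so f = 0.02699.
ΔP = f(L/D_h)(ρV²/2) = 0.02699·47.5/0.066·253.5 = 4924 Pa.
ΔP = 4.92 kPa.

ΔP ≈ 4.92 kPa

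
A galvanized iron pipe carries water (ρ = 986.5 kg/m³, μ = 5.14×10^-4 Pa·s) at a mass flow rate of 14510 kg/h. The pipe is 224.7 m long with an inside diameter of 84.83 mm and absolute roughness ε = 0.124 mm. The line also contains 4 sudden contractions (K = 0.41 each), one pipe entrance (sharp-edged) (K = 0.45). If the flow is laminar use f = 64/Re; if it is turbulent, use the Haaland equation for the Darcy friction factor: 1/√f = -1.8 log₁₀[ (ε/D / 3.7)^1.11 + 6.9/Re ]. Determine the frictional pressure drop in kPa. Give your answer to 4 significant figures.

ṁ = 14510 kg/h = 14510/3600 = 4.031 kg/s.
A = πD²/4 = π(0.08483)²/4 = 0.005652 m²; mean velocity V = ṁ/(ρA) = 4.031/(986.5 · 0.005652) = 0.7229 m/s.
Reynolds number Re = ρVD/μ = 986.5 · 0.7229 · 0.08483 / 0.000514 = 1.177e+05.
Re > 4000 → turbulent. Relative roughness ε/D = 0.000124/0.08483 = 0.00146. Haaland: 1/√f = -1.8 log₁₀[(0.00146/3.7)^1.11 + 6.9/1.177e+05] = -1.8 log₁₀[0.000167 + 5.86e-05] = 6.564, so f = 0.02321.
Total minor-loss coefficient ΣK = 4·0.41 + 1·0.45 = 2.09.
ΔP = [f·L/D + ΣK]·(ρV²/2) = [0.02321·224.7/0.08483 + 2.09]·(986.5·0.7229²/2) = [61.47 + 2.09]·257.8 = 1.638e+04 Pa.
ΔP = 1.638e+04 Pa = 16.38 kPa.

ΔP ≈ 16.38 kPa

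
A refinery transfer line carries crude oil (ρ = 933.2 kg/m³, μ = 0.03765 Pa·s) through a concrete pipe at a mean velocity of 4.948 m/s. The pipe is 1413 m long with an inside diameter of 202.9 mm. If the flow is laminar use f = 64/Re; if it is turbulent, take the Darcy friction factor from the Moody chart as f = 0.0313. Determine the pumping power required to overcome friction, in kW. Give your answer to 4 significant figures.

P ≈ 398.4 kW

Reynolds number Re = ρVD/μ = 933.2 · 4.948 · 0.2029 / 0.0377 = 2.488e+04.
Re > 4000 → turbulent; use the Moody-chart value f = 0.0313.
Darcy-Weisbach: ΔP = f(L/D)(ρV²/2) = 0.0313·(1413/0.2029)·(933.2·4.948²/2) = 0.0313·6964·1.142e+04 = 2.49e+06 Pa.
Q = V·A = 4.948·0.03233 = 0.16 m³/s.
Pumping power P = QΔP = 0.16·2.49e+06 = 398380 W = 398.4 kW.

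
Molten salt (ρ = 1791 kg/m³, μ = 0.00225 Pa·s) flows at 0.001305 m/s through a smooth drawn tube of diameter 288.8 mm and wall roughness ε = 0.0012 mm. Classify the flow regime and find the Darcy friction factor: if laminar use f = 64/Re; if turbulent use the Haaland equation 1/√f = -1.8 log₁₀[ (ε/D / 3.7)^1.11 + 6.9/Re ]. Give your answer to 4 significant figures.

Re = ρVD/μ = 1791·0.001305·0.2888/0.00225 = 300.
Re < 2300 → laminar, so f = 64/Re = 0.2133 (roughness is irrelevant in laminar flow).

f ≈ 0.2133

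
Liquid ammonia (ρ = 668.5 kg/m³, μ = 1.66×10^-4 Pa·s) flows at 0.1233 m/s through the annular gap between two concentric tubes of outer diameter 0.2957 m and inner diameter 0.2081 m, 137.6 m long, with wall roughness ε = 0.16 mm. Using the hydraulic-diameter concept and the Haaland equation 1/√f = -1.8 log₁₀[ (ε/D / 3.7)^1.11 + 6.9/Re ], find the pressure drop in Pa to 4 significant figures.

Hydraulic diameter D_h = 4A/P = D_o - D_i = 0.2957 - 0.2081 = 0.0876 m.
Re = ρVD_h/μ = 668.5·0.1233·0.0876/0.000166 = 4.35e+04.
ε/D_h = 0.00016/0.0876 = 0.00183; Haaland gives 1/√f = -1.8 log₁₀[0.000214+0.000159] = 6.172, so f = 0.02625.
ΔP = f(L/D_h)(ρV²/2) = 0.02625·137.6/0.0876·5.082 = 209.5 Pa.

ΔP ≈ 209.5 Pa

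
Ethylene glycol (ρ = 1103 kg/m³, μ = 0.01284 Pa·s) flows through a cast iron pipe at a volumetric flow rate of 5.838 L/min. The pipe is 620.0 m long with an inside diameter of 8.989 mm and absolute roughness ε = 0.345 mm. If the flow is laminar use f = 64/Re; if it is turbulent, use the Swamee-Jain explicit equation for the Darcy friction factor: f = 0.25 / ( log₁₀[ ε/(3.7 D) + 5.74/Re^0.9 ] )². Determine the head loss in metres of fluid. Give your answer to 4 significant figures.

Q = 5.838 L/min = 5.838/60000 = 9.73e-05 m³/s.
Cross-sectional area A = πD²/4 = π(0.008989)²/4 = 6.346e-05 m²; mean velocity V = Q/A = 9.73e-05/6.346e-05 = 1.533 m/s.
Reynolds number Re = ρVD/μ = 1103 · 1.533 · 0.008989 / 0.0128 = 1184.
Re < 2300 → laminar flow, so f = 64/Re = 64/1184 = 0.05406 (the turbulent correlation is not needed).
Darcy-Weisbach: ΔP = f(L/D)(ρV²/2) = 0.05406·(620/0.008989)·(1103·1.533²/2) = 0.05406·6.897e+04·1296 = 4.834e+06 Pa.
Head loss h_f = ΔP/(ρg) = 4.834e+06/(1103·9.81) = 446.7 m.

h_f ≈ 446.7 m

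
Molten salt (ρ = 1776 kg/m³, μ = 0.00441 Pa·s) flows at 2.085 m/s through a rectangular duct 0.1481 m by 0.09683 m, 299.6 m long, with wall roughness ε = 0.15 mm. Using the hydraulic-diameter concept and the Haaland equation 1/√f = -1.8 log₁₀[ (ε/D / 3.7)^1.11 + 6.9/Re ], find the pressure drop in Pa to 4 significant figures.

Hydraulic diameter D_h = 4A/P = 4·(0.1481·0.09683)/(2·(0.1481+0.09683)) = 0.05736/0.4899 = 0.1171 m.
Re = ρVD_h/μ = 1776·2.085·0.1171/0.00441 = 9.832e+04.
ε/D_h = 0.00015/0.1171 = 0.00128; Haaland gives 1/√f = -1.8 log₁₀[0.000144+7.02e-05] = 6.604, so f = 0.02293.
ΔP = f(L/D_h)(ρV²/2) = 0.02293·299.6/0.1171·3860 = 2.264e+05 Pa.

ΔP ≈ 226400 Pa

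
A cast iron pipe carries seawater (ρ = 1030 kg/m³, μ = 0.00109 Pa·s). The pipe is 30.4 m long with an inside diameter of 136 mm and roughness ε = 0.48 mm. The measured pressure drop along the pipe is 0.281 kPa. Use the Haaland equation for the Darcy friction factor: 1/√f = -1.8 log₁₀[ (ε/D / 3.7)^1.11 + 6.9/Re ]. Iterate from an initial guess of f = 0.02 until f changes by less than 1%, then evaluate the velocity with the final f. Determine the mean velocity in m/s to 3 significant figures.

V ≈ 0.284 m/s

Rearranging Darcy-Weisbach: V = √(2·ΔP·D/(f·L·ρ)). With ε/D = 0.00048/0.136 = 0.00353, iterate starting from f = 0.02:
  f = 0.02 → V = √(2·281·0.136/(0.02·30.4·1030)) = 0.3494 m/s; Re = ρVD/μ = 4.49e+04; f → 0.0297
  f = 0.0297 → V = 0.2867 m/s; Re = 3.684e+04; f → 0.03014
  f = 0.03014 → V = 0.2846 m/s; Re = 3.657e+04; f → 0.03016
Converged (Δf/f < 1%). With the final f = 0.03016: V = √(2·281·0.136/(0.03016·30.4·1030)) = 0.2845 m/s.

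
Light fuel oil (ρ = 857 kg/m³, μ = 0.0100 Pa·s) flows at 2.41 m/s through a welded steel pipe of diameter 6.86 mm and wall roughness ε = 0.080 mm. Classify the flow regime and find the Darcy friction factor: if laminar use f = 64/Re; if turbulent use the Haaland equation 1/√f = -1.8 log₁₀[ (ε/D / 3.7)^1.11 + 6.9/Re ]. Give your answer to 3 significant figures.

Re = ρVD/μ = 857·2.41·0.00686/0.01 = 1417.
Re < 2300 → laminar, so f = 64/Re = 0.04517 (roughness is irrelevant in laminar flow).

f ≈ 0.0452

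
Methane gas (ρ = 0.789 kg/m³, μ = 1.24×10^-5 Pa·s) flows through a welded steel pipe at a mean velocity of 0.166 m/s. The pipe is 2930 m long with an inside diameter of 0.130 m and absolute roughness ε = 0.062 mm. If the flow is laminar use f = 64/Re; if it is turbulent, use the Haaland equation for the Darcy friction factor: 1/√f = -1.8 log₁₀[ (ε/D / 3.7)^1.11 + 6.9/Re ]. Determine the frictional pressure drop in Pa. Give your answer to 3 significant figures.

Reynolds number Re = ρVD/μ = 0.789 · 0.166 · 0.13 / 1.24e-05 = 1373.
Re < 2300 → laminar flow, so f = 64/Re = 64/1373 = 0.04661 (the turbulent correlation is not needed).
Darcy-Weisbach: ΔP = f(L/D)(ρV²/2) = 0.04661·(2930/0.13)·(0.789·0.166²/2) = 0.04661·2.254e+04·0.01087 = 11.42 Pa.

ΔP ≈ 11.4 Pa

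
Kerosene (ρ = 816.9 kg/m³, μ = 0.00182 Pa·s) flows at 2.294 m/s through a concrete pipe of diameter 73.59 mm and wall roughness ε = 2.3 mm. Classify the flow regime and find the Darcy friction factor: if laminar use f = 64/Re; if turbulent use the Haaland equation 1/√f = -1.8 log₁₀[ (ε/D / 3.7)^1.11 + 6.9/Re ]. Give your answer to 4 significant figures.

f ≈ 0.05868

Re = ρVD/μ = 816.9·2.294·0.07359/0.00182 = 7.577e+04.
Re > 4000 → turbulent. ε/D = 0.0023/0.07359 = 0.0313; Haaland: 1/√f = -1.8 log₁₀[0.005 + 9.11e-05] = 4.128, so f = 0.05868.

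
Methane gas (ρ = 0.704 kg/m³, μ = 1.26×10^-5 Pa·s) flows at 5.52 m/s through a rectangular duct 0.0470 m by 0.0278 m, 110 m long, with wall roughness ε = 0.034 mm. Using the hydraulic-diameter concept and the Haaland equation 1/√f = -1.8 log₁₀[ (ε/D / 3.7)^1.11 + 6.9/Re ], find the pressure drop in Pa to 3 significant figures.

Hydraulic diameter D_h = 4A/P = 4·(0.047·0.0278)/(2·(0.047+0.0278)) = 0.005226/0.1496 = 0.03494 m.
Re = ρVD_h/μ = 0.704·5.52·0.03494/1.26e-05 = 1.077e+04.
ε/D_h = 3.4e-05/0.03494 = 0.000973; Haaland gives 1/√f = -1.8 log₁₀[0.000106+0.00064] = 5.628, so f = 0.03157.
ΔP = f(L/D_h)(ρV²/2) = 0.03157·110/0.03494·10.73 = 1066 Pa.

ΔP ≈ 1070 Pa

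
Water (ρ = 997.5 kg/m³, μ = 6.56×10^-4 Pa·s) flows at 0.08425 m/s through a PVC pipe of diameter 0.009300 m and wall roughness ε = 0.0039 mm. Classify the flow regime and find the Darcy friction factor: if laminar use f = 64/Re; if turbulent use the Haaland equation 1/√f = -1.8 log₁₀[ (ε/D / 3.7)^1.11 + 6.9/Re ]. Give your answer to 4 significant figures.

f ≈ 0.05372

Re = ρVD/μ = 997.5·0.08425·0.0093/0.000656 = 1191.
Re < 2300 → laminar, so f = 64/Re = 0.05372 (roughness is irrelevant in laminar flow).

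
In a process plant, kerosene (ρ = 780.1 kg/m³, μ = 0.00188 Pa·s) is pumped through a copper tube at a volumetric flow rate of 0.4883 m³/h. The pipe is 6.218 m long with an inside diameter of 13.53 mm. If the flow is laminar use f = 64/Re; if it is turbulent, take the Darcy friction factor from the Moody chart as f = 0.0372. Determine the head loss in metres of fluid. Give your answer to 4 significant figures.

h_f ≈ 0.7755 m

Q = 0.4883 m³/h = 0.4883/3600 = 0.0001356 m³/s.
Cross-sectional area A = πD²/4 = π(0.01353)²/4 = 0.0001438 m²; mean velocity V = Q/A = 0.0001356/0.0001438 = 0.9434 m/s.
Reynolds number Re = ρVD/μ = 780.1 · 0.9434 · 0.01353 / 0.00188 = 5296.
Re > 4000 → turbulent; use the Moody-chart value f = 0.0372.
Darcy-Weisbach: ΔP = f(L/D)(ρV²/2) = 0.0372·(6.218/0.01353)·(780.1·0.9434²/2) = 0.0372·459.6·347.2 = 5935 Pa.
Head loss h_f = ΔP/(ρg) = 5935/(780.1·9.81) = 0.7755 m.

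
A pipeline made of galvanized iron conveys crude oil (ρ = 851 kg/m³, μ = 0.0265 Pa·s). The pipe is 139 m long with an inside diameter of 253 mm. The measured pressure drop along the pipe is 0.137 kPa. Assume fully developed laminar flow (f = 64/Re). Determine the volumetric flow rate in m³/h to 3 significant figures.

Q ≈ 13.5 m³/h

For laminar flow, f = 64/Re with Re = ρVD/μ, so Darcy-Weisbach reduces to ΔP = 32μLV/D². Solving for V: V = ΔP·D²/(32μL) = 137·(0.253)²/(32·0.0265·139) = 0.0744 m/s.
Check: Re = ρVD/μ = 851·0.0744·0.253/0.0265 = 604.4 < 2300, so the laminar assumption holds.
Q = V·A = 0.0744·(π/4·0.253²) = 0.00374 m³/s = 13.5 m³/h.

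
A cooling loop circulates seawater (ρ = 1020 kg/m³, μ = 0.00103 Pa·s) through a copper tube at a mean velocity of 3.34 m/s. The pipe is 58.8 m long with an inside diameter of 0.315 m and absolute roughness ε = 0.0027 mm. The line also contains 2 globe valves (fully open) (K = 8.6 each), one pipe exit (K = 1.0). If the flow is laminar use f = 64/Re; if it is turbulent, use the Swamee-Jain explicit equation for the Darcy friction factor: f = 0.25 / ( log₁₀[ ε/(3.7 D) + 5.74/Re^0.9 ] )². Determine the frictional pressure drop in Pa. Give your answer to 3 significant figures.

Reynolds number Re = ρVD/μ = 1020 · 3.34 · 0.315 / 0.00103 = 1.042e+06.
Re > 4000 → turbulent. Relative roughness ε/D = 2.7e-06/0.315 = 8.57e-06. Swamee-Jain: f = 0.25/(log₁₀[8.57e-06/3.7 + 5.74/1.042e+06^0.9])² = 0.25/(log₁₀[2.32e-06 + 2.2e-05])² = 0.25/(-4.614)² = 0.01174.
Total minor-loss coefficient ΣK = 2·8.6 + 1·1 = 18.2.
ΔP = [f·L/D + ΣK]·(ρV²/2) = [0.01174·58.8/0.315 + 18.2]·(1020·3.34²/2) = [2.192 + 18.2]·5689 = 1.16e+05 Pa.

ΔP ≈ 116000 Pa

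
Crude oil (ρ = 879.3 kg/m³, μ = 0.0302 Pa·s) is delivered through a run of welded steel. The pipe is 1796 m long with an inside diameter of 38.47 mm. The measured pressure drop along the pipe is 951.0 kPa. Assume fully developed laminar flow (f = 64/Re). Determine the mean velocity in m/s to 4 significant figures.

V ≈ 0.8109 m/s

For laminar flow, f = 64/Re with Re = ρVD/μ, so Darcy-Weisbach reduces to ΔP = 32μLV/D². Solving for V: V = ΔP·D²/(32μL) = 9.51e+05·(0.03847)²/(32·0.0302·1796) = 0.8109 m/s.
Check: Re = ρVD/μ = 879.3·0.8109·0.03847/0.0302 = 908.3 < 2300, so the laminar assumption holds.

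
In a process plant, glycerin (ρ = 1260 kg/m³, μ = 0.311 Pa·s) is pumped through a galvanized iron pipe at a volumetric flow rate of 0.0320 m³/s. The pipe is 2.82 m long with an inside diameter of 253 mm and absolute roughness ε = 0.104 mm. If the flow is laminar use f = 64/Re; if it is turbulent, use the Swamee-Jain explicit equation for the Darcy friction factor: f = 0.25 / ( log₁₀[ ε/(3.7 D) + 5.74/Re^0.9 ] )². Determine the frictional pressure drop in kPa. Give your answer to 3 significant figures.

ΔP ≈ 0.279 kPa

Cross-sectional area A = πD²/4 = π(0.253)²/4 = 0.05027 m²; mean velocity V = Q/A = 0.032/0.05027 = 0.6365 m/s.
Reynolds number Re = ρVD/μ = 1260 · 0.6365 · 0.253 / 0.311 = 652.5.
Re < 2300 → laminar flow, so f = 64/Re = 64/652.5 = 0.09809 (the turbulent correlation is not needed).
Darcy-Weisbach: ΔP = f(L/D)(ρV²/2) = 0.09809·(2.82/0.253)·(1260·0.6365²/2) = 0.09809·11.15·255.3 = 279.1 Pa.
ΔP = 279.1 Pa = 0.279 kPa.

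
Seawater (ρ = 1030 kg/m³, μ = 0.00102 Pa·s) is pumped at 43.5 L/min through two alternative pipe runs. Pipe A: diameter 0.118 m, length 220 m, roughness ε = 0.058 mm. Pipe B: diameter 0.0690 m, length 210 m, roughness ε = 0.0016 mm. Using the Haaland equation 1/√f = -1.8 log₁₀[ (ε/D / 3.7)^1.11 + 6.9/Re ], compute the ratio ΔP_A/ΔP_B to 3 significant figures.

Pipe A: V = Q/A = 0.000725/0.01094 = 0.0663 m/s; Re = 7900; ε/D = 0.000492; Haaland → f = 0.03351; ΔP_A = f(L/D)(ρV²/2) = 141.4 Pa.
Pipe B: V = Q/A = 0.000725/0.003739 = 0.1939 m/s; Re = 1.351e+04; ε/D = 2.32e-05; Haaland → f = 0.02851; ΔP_B = f(L/D)(ρV²/2) = 1680 Pa.
ΔP_A/ΔP_B = 141.4/1680 = 0.0842.

ΔP_A/ΔP_B ≈ 0.0842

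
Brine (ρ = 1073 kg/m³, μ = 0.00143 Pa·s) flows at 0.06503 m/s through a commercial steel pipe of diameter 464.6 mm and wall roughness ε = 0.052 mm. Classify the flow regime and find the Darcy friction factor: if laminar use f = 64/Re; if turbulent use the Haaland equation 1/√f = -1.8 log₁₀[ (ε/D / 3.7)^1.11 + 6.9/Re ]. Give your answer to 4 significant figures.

Re = ρVD/μ = 1073·0.06503·0.4646/0.00143 = 2.267e+04.
Re > 4000 → turbulent. ε/D = 5.2e-05/0.4646 = 0.000112; Haaland: 1/√f = -1.8 log₁₀[9.63e-06 + 0.000304] = 6.306, so f = 0.02515.

f ≈ 0.02515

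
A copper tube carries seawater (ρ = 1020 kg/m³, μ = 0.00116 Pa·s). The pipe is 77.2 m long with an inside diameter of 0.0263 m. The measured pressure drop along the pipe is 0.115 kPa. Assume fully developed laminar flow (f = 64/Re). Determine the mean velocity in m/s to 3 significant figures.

V ≈ 0.0278 m/s

For laminar flow, f = 64/Re with Re = ρVD/μ, so Darcy-Weisbach reduces to ΔP = 32μLV/D². Solving for V: V = ΔP·D²/(32μL) = 115·(0.0263)²/(32·0.00116·77.2) = 0.02776 m/s.
Check: Re = ρVD/μ = 1020·0.02776·0.0263/0.00116 = 641.9 < 2300, so the laminar assumption holds.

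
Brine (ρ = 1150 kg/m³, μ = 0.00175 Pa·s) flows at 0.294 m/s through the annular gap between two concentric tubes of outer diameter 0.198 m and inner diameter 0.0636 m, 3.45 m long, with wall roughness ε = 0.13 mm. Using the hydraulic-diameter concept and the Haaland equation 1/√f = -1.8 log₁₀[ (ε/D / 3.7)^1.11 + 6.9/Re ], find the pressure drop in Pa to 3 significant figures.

ΔP ≈ 33.5 Pa

Hydraulic diameter D_h = 4A/P = D_o - D_i = 0.198 - 0.0636 = 0.1344 m.
Re = ρVD_h/μ = 1150·0.294·0.1344/0.00175 = 2.597e+04.
ε/D_h = 0.00013/0.1344 = 0.000967; Haaland gives 1/√f = -1.8 log₁₀[0.000105+0.000266] = 6.175, so f = 0.02623.
ΔP = f(L/D_h)(ρV²/2) = 0.02623·3.45/0.1344·49.7 = 33.46 Pa.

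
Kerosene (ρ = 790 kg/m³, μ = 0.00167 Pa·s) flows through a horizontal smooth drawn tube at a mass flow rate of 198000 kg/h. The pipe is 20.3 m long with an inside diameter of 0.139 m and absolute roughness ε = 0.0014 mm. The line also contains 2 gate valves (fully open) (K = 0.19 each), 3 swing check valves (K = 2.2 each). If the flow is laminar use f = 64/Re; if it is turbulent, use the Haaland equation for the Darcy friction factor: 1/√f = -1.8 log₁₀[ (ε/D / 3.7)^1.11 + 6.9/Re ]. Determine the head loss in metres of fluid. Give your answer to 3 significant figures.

ṁ = 198000 kg/h = 198000/3600 = 55 kg/s.
A = πD²/4 = π(0.139)²/4 = 0.01517 m²; mean velocity V = ṁ/(ρA) = 55/(790 · 0.01517) = 4.588 m/s.
Reynolds number Re = ρVD/μ = 790 · 4.588 · 0.139 / 0.00167 = 3.017e+05.
Re > 4000 → turbulent. Relative roughness ε/D = 1.4e-06/0.139 = 1.01e-05. Haaland: 1/√f = -1.8 log₁₀[(1.01e-05/3.7)^1.11 + 6.9/3.017e+05] = -1.8 log₁₀[6.65e-07 + 2.29e-05] = 8.331, so f = 0.01441.
Total minor-loss coefficient ΣK = 2·0.19 + 3·2.2 = 6.98.
ΔP = [f·L/D + ΣK]·(ρV²/2) = [0.01441·20.3/0.139 + 6.98]·(790·4.588²/2) = [2.104 + 6.98]·8314 = 7.553e+04 Pa.
Head loss h_f = ΔP/(ρg) = 7.553e+04/(790·9.81) = 9.75 m.

h_f ≈ 9.75 m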